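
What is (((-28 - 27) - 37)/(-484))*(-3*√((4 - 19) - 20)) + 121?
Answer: 121 - 69*I*√35/121 ≈ 121.0 - 3.3736*I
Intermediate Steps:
(((-28 - 27) - 37)/(-484))*(-3*√((4 - 19) - 20)) + 121 = ((-55 - 37)*(-1/484))*(-3*√(-15 - 20)) + 121 = (-92*(-1/484))*(-3*I*√35) + 121 = 23*(-3*I*√35)/121 + 121 = -69*I*√35/121 + 121 = 121 - 69*I*√35/121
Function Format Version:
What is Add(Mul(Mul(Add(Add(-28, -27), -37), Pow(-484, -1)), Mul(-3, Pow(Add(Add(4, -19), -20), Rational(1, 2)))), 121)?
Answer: Add(121, Mul(Rational(-69, 121), I, Pow(35, Rational(1, 2)))) ≈ Add(121.00, Mul(-3.3736, I))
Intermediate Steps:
Add(Mul(Mul(Add(Add(-28, -27), -37), Pow(-484, -1)), Mul(-3, Pow(Add(Add(4, -19), -20), Rational(1, 2)))), 121) = Add(Mul(Mul(Add(-55, -37), Rational(-1, 484)), Mul(-3, Pow(Add(-15, -20), Rational(1, 2)))), 121) = Add(Mul(Mul(-92, Rational(-1, 484)), Mul(-3, Pow(-35, Rational(1, 2)))), 121) = Add(Mul(Rational(23, 121), Mul(-3, Mul(I, Pow(35, Rational(1, 2))))), 121) = Add(Mul(Rational(23, 121), Mul(-3, I, Pow(35, Rational(1, 2)))), 121) = Add(Mul(Rational(-69, 121), I, Pow(35, Rational(1, 2))), 121) = Add(121, Mul(Rational(-69, 121), I, Pow(35, Rational(1, 2))))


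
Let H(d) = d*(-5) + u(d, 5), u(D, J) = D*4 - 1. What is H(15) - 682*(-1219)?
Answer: 831342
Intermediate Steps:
u(D, J) = -1 + 4*D (u(D, J) = 4*D - 1 = -1 + 4*D)
H(d) = -1 - d (H(d) = d*(-5) + (-1 + 4*d) = -5*d + (-1 + 4*d) = -1 - d)
H(15) - 682*(-1219) = (-1 - 1*15) - 682*(-1219) = (-1 - 15) + 831358 = -16 + 831358 = 831342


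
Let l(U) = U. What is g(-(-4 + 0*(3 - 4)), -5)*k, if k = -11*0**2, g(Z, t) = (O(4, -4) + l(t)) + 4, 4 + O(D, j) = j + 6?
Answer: 0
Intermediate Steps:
O(D, j) = 2 + j (O(D, j) = -4 + (j + 6) = -4 + (6 + j) = 2 + j)
g(Z, t) = 2 + t (g(Z, t) = ((2 - 4) + t) + 4 = (-2 + t) + 4 = 2 + t)
k = 0 (k = -11*0 = 0)
g(-(-4 + 0*(3 - 4)), -5)*k = (2 - 5)*0 = -3*0 = 0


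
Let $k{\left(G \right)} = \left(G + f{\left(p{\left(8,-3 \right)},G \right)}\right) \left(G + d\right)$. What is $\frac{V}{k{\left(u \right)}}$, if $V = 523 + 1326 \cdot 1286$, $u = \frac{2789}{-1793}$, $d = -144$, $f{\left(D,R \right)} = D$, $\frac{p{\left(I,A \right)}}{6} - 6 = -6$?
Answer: $\frac{5483757615391}{727876009} \approx 7533.9$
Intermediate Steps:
$p{\left(I,A \right)} = 0$ ($p{\left(I,A \right)} = 36 + 6 \left(-6\right) = 36 - 36 = 0$)
$u = - \frac{2789}{1793}$ ($u = 2789 \left(- \frac{1}{1793}\right) = - \frac{2789}{1793} \approx -1.5555$)
$V = 1705759$ ($V = 523 + 1705236 = 1705759$)
$k{\left(G \right)} = G \left(-144 + G\right)$ ($k{\left(G \right)} = \left(G + 0\right) \left(G - 144\right) = G \left(-144 + G\right)$)
$\frac{V}{k{\left(u \right)}} = \frac{1705759}{\left(- \frac{2789}{1793}\right) \left(-144 - \frac{2789}{1793}\right)} = \frac{1705759}{\left(- \frac{2789}{1793}\right) \left(- \frac{260981}{1793}\right)} = \frac{1705759}{\frac{727876009}{3214849}} = 1705759 \cdot \frac{3214849}{727876009} = \frac{5483757615391}{727876009}$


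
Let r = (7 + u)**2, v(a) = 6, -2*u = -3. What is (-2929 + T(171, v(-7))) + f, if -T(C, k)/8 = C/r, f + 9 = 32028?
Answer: 8401538/289 ≈ 29071.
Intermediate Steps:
f = 32019 (f = -9 + 32028 = 32019)
u = 3/2 (u = -1/2*(-3) = 3/2 ≈ 1.5000)
r = 289/4 (r = (7 + 3/2)**2 = (17/2)**2 = 289/4 ≈ 72.250)
T(C, k) = -32*C/289 (T(C, k) = -8*C/289/4 = -8*C*4/289 = -32*C/289)
(-2929 + T(171, v(-7))) + f = (-2929 - 32/289*171) + 32019 = (-2929 - 5472/289) + 32019 = -851953/289 + 32019 = 8401538/289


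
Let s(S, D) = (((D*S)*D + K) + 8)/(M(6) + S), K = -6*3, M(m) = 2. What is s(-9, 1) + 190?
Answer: 1349/7 ≈ 192.71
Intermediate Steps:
K = -18
s(S, D) = (-10 + S*D²)/(2 + S) (s(S, D) = (((D*S)*D - 18) + 8)/(2 + S) = ((S*D² - 18) + 8)/(2 + S) = ((-18 + S*D²) + 8)/(2 + S) = (-10 + S*D²)/(2 + S))
s(-9, 1) + 190 = (-10 - 9*1²)/(2 - 9) + 190 = (-10 - 9*1)/(-7) + 190 = -(-10 - 9)/7 + 190 = -⅐*(-19) + 190 = 19/7 + 190 = 1349/7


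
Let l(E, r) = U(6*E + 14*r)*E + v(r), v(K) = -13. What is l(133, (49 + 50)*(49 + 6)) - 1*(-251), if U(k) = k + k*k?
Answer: 789140845234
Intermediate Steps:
U(k) = k + k**2
l(E, r) = -13 + E*(6*E + 14*r)*(1 + 6*E + 14*r) (l(E, r) = ((6*E + 14*r)*(1 + (6*E + 14*r)))*E - 13 = ((6*E + 14*r)*(1 + 6*E + 14*r))*E - 13 = E*(6*E + 14*r)*(1 + 6*E + 14*r) - 13 = -13 + E*(6*E + 14*r)*(1 + 6*E + 14*r))
l(133, (49 + 50)*(49 + 6)) - 1*(-251) = (-13 + 2*133*(3*133 + 7*((49 + 50)*(49 + 6)))*(1 + 6*133 + 14*((49 + 50)*(49 + 6)))) - 1*(-251) = (-13 + 2*133*(399 + 7*(99*55))*(1 + 798 + 14*(99*55))) + 251 = (-13 + 2*133*(399 + 7*5445)*(1 + 798 + 14*5445)) + 251 = (-13 + 2*133*(399 + 38115)*(1 + 798 + 76230)) + 251 = (-13 + 2*133*38514*77029) + 251 = (-13 + 789140844996) + 251 = 789140844983 + 251 = 789140845234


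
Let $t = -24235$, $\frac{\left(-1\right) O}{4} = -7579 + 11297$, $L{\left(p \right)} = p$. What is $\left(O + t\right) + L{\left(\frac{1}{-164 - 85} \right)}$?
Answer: $- \frac{9737644}{249} \approx -39107.0$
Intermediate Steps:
$O = -14872$ ($O = - 4 \left(-7579 + 11297\right) = \left(-4\right) 3718 = -14872$)
$\left(O + t\right) + L{\left(\frac{1}{-164 - 85} \right)} = \left(-14872 - 24235\right) + \frac{1}{-164 - 85} = -39107 + \frac{1}{-249} = -39107 - \frac{1}{249} = - \frac{9737644}{249}$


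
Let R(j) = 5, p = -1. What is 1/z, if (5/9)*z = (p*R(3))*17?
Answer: -1/153 ≈ -0.0065359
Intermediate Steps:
z = -153 (z = 9*(-1*5*17)/5 = 9*(-5*17)/5 = (9/5)*(-85) = -153)
1/z = 1/(-153) = -1/153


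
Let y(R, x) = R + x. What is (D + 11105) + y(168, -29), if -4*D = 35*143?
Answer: 39971/4 ≈ 9992.8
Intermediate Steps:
D = -5005/4 (D = -35*143/4 = -¼*5005 = -5005/4 ≈ -1251.3)
(D + 11105) + y(168, -29) = (-5005/4 + 11105) + (168 - 29) = 39415/4 + 139 = 39971/4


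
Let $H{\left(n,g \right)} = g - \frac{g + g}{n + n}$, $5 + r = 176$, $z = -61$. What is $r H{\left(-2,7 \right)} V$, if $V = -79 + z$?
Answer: $-251370$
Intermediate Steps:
$r = 171$ ($r = -5 + 176 = 171$)
$H{\left(n,g \right)} = g - \frac{g}{n}$ ($H{\left(n,g \right)} = g - \frac{2 g}{2 n} = g - 2 g \frac{1}{2 n} = g - \frac{g}{n}$)
$V = -140$ ($V = -79 - 61 = -140$)
$r H{\left(-2,7 \right)} V = 171 \left(7 - \frac{7}{-2}\right) \left(-140\right) = 171 \left(7 - 7 \left(- \frac{1}{2}\right)\right) \left(-140\right) = 171 \left(7 + \frac{7}{2}\right) \left(-140\right) = 171 \cdot \frac{21}{2} \left(-140\right) = \frac{3591}{2} \left(-140\right) = -251370$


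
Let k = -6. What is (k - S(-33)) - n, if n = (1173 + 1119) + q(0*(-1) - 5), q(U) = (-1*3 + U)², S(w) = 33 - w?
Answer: -2428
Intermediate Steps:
q(U) = (-3 + U)²
n = 2356 (n = (1173 + 1119) + (-3 + (0*(-1) - 5))² = 2292 + (-3 + (0 - 5))² = 2292 + (-3 - 5)² = 2292 + (-8)² = 2292 + 64 = 2356)
(k - S(-33)) - n = (-6 - (33 - 1*(-33))) - 1*2356 = (-6 - (33 + 33)) - 2356 = (-6 - 1*66) - 2356 = (-6 - 66) - 2356 = -72 - 2356 = -2428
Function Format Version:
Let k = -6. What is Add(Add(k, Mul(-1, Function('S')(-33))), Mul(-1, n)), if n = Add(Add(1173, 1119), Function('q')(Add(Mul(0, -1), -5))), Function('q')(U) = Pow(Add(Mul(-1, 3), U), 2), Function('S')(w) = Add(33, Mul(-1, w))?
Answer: -2428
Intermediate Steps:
Function('q')(U) = Pow(Add(-3, U), 2)
n = 2356 (n = Add(Add(1173, 1119), Pow(Add(-3, Add(Mul(0, -1), -5)), 2)) = Add(2292, Pow(Add(-3, Add(0, -5)), 2)) = Add(2292, Pow(Add(-3, -5), 2)) = Add(2292, Pow(-8, 2)) = Add(2292, 64) = 2356)
Add(Add(k, Mul(-1, Function('S')(-33))), Mul(-1, n)) = Add(Add(-6, Mul(-1, Add(33, Mul(-1, -33)))), Mul(-1, 2356)) = Add(Add(-6, Mul(-1, Add(33, 33))), -2356) = Add(Add(-6, Mul(-1, 66)), -2356) = Add(Add(-6, -66), -2356) = Add(-72, -2356) = -2428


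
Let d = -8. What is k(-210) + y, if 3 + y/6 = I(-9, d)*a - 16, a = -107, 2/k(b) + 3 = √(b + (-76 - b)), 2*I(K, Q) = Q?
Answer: 208584/85 - 4*I*√19/85 ≈ 2453.9 - 0.20512*I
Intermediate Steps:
I(K, Q) = Q/2
k(b) = 2/(-3 + 2*I*√19) (k(b) = 2/(-3 + √(b + (-76 - b))) = 2/(-3 + √(-76)) = 2/(-3 + 2*I*√19))
y = 2454 (y = -18 + 6*(((½)*(-8))*(-107) - 16) = -18 + 6*(-4*(-107) - 16) = -18 + 6*(428 - 16) = -18 + 6*412 = -18 + 2472 = 2454)
k(-210) + y = (-6/85 - 4*I*√19/85) + 2454 = 208584/85 - 4*I*√19/85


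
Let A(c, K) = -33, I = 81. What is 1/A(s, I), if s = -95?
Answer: -1/33 ≈ -0.030303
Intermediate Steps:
1/A(s, I) = 1/(-33) = -1/33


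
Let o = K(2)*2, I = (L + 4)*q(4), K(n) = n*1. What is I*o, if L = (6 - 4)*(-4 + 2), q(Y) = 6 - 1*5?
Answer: 0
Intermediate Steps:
q(Y) = 1 (q(Y) = 6 - 5 = 1)
L = -4 (L = 2*(-2) = -4)
K(n) = n
I = 0 (I = (-4 + 4)*1 = 0*1 = 0)
o = 4 (o = 2*2 = 4)
I*o = 0*4 = 0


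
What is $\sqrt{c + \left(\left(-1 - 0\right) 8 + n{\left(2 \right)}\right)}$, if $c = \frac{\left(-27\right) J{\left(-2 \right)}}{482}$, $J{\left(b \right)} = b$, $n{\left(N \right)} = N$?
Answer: $\frac{i \sqrt{341979}}{241} \approx 2.4265 i$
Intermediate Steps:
$c = \frac{27}{241}$ ($c = \frac{\left(-27\right) \left(-2\right)}{482} = 54 \cdot \frac{1}{482} = \frac{27}{241} \approx 0.11203$)
$\sqrt{c + \left(\left(-1 - 0\right) 8 + n{\left(2 \right)}\right)} = \sqrt{\frac{27}{241} + \left(\left(-1 - 0\right) 8 + 2\right)} = \sqrt{\frac{27}{241} + \left(\left(-1 + 0\right) 8 + 2\right)} = \sqrt{\frac{27}{241} + \left(\left(-1\right) 8 + 2\right)} = \sqrt{\frac{27}{241} + \left(-8 + 2\right)} = \sqrt{\frac{27}{241} - 6} = \sqrt{- \frac{1419}{241}} = \frac{i \sqrt{341979}}{241}$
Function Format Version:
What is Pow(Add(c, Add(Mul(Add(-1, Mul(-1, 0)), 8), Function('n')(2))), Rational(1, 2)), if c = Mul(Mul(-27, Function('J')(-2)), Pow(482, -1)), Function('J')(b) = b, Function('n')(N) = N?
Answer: Mul(Rational(1, 241), I, Pow(341979, Rational(1, 2))) ≈ Mul(2.4265, I)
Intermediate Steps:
c = Rational(27, 241) (c = Mul(Mul(-27, -2), Pow(482, -1)) = Mul(54, Rational(1, 482)) = Rational(27, 241) ≈ 0.11203)
Pow(Add(c, Add(Mul(Add(-1, Mul(-1, 0)), 8), Function('n')(2))), Rational(1, 2)) = Pow(Add(Rational(27, 241), Add(Mul(Add(-1, Mul(-1, 0)), 8), 2)), Rational(1, 2)) = Pow(Add(Rational(27, 241), Add(Mul(Add(-1, 0), 8), 2)), Rational(1, 2)) = Pow(Add(Rational(27, 241), Add(Mul(-1, 8), 2)), Rational(1, 2)) = Pow(Add(Rational(27, 241), Add(-8, 2)), Rational(1, 2)) = Pow(Add(Rational(27, 241), -6), Rational(1, 2)) = Pow(Rational(-1419, 241), Rational(1, 2)) = Mul(Rational(1, 241), I, Pow(341979, Rational(1, 2)))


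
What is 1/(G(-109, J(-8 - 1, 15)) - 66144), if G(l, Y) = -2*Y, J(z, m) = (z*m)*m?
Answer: -1/62094 ≈ -1.6105e-5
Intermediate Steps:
J(z, m) = z*m² (J(z, m) = (m*z)*m = z*m²)
1/(G(-109, J(-8 - 1, 15)) - 66144) = 1/(-2*(-8 - 1)*15² - 66144) = 1/(-(-18)*225 - 66144) = 1/(-2*(-2025) - 66144) = 1/(4050 - 66144) = 1/(-62094) = -1/62094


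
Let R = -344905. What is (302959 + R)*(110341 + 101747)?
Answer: -8896243248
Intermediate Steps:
(302959 + R)*(110341 + 101747) = (302959 - 344905)*(110341 + 101747) = -41946*212088 = -8896243248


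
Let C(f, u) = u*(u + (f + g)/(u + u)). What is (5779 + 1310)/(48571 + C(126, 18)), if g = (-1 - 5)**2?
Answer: 7089/48976 ≈ 0.14474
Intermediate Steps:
g = 36 (g = (-6)**2 = 36)
C(f, u) = u*(u + (36 + f)/(2*u)) (C(f, u) = u*(u + (f + 36)/(u + u)) = u*(u + (36 + f)/((2*u))) = u*(u + (36 + f)*(1/(2*u))) = u*(u + (36 + f)/(2*u)))
(5779 + 1310)/(48571 + C(126, 18)) = (5779 + 1310)/(48571 + (18 + 18**2 + (1/2)*126)) = 7089/(48571 + (18 + 324 + 63)) = 7089/(48571 + 405) = 7089/48976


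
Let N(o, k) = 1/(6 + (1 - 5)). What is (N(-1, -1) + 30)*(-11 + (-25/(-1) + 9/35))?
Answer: 30439/70 ≈ 434.84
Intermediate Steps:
N(o, k) = ½ (N(o, k) = 1/(6 - 4) = 1/2 = ½)
(N(-1, -1) + 30)*(-11 + (-25/(-1) + 9/35)) = (½ + 30)*(-11 + (-25/(-1) + 9/35)) = 61*(-11 + (-25*(-1) + 9*(1/35)))/2 = 61*(-11 + (25 + 9/35))/2 = 61*(-11 + 884/35)/2 = (61/2)*(499/35) = 30439/70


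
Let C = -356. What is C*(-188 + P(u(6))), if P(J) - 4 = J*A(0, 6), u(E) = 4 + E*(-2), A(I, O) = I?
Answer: 65504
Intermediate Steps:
u(E) = 4 - 2*E
P(J) = 4 (P(J) = 4 + J*0 = 4 + 0 = 4)
C*(-188 + P(u(6))) = -356*(-188 + 4) = -356*(-184) = 65504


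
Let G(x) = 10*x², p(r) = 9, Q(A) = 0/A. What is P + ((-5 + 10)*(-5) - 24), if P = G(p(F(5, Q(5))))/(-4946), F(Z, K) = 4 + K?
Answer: -121582/2473 ≈ -49.164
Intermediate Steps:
Q(A) = 0
P = -405/2473 (P = (10*9²)/(-4946) = (10*81)*(-1/4946) = 810*(-1/4946) = -405/2473 ≈ -0.16377)
P + ((-5 + 10)*(-5) - 24) = -405/2473 + ((-5 + 10)*(-5) - 24) = -405/2473 + (5*(-5) - 24) = -405/2473 + (-25 - 24) = -405/2473 - 49 = -121582/2473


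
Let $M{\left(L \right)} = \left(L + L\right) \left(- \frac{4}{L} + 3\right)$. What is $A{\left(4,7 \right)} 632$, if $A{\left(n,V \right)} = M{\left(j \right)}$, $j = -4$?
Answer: $-20224$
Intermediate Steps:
$M{\left(L \right)} = 2 L \left(3 - \frac{4}{L}\right)$
$A{\left(n,V \right)} = -32$ ($A{\left(n,V \right)} = -8 + 6 \left(-4\right) = -8 - 24 = -32$)
$A{\left(4,7 \right)} 632 = \left(-32\right) 632 = -20224$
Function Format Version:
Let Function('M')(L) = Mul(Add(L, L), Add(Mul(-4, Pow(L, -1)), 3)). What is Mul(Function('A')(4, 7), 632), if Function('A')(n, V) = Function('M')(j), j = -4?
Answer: -20224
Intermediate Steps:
Function('M')(L) = Mul(2, L, Add(3, Mul(-4, Pow(L, -1)))) (Function('M')(L) = Mul(Mul(2, L), Add(3, Mul(-4, Pow(L, -1)))) = Mul(2, L, Add(3, Mul(-4, Pow(L, -1)))))
Function('A')(n, V) = -32 (Function('A')(n, V) = Add(-8, Mul(6, -4)) = Add(-8, -24) = -32)
Mul(Function('A')(4, 7), 632) = Mul(-32, 632) = -20224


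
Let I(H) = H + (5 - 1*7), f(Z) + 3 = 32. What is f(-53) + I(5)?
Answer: 32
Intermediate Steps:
f(Z) = 29 (f(Z) = -3 + 32 = 29)
I(H) = -2 + H (I(H) = H + (5 - 7) = H - 2 = -2 + H)
f(-53) + I(5) = 29 + (-2 + 5) = 29 + 3 = 32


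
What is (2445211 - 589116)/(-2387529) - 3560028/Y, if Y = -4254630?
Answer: 100445436827/1693008751545 ≈ 0.059330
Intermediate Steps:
(2445211 - 589116)/(-2387529) - 3560028/Y = (2445211 - 589116)/(-2387529) - 3560028/(-4254630) = 1856095*(-1/2387529) - 3560028*(-1/4254630) = -1856095/2387529 + 593338/709105 = 100445436827/1693008751545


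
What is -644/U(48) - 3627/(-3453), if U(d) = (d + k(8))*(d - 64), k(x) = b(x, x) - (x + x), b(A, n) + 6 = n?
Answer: 349735/156536 ≈ 2.2342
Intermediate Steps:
b(A, n) = -6 + n
k(x) = -6 - x (k(x) = (-6 + x) - (x + x) = (-6 + x) - 2*x = -6 - x)
U(d) = (-64 + d)*(-14 + d) (U(d) = (d + (-6 - 1*8))*(d - 64) = (d + (-6 - 8))*(-64 + d) = (d - 14)*(-64 + d) = (-14 + d)*(-64 + d) = (-64 + d)*(-14 + d))
-644/U(48) - 3627/(-3453) = -644/(896 + 48² - 78*48) - 3627/(-3453) = -644/(896 + 2304 - 3744) - 3627*(-1/3453) = -644/(-544) + 1209/1151 = -644*(-1/544) + 1209/1151 = 161/136 + 1209/1151 = 349735/156536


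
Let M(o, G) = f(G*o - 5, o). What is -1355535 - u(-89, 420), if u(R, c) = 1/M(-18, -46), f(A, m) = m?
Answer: -24399629/18 ≈ -1.3555e+6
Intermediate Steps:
M(o, G) = o
u(R, c) = -1/18 (u(R, c) = 1/(-18) = -1/18)
-1355535 - u(-89, 420) = -1355535 - 1*(-1/18) = -1355535 + 1/18 = -24399629/18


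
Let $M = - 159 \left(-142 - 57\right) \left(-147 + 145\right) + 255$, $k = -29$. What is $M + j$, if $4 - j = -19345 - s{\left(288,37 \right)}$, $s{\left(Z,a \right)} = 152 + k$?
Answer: $-43555$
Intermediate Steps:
$s{\left(Z,a \right)} = 123$ ($s{\left(Z,a \right)} = 152 - 29 = 123$)
$M = -63027$ ($M = - 159 \left(\left(-199\right) \left(-2\right)\right) + 255 = \left(-159\right) 398 + 255 = -63282 + 255 = -63027$)
$j = 19472$ ($j = 4 - \left(-19345 - 123\right) = 4 - -19468 = 4 + 19468 = 19472$)
$M + j = -63027 + 19472 = -43555$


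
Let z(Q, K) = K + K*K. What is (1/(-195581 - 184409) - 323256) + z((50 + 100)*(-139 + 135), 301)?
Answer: -88292196461/379990 ≈ -2.3235e+5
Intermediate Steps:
z(Q, K) = K + K**2
(1/(-195581 - 184409) - 323256) + z((50 + 100)*(-139 + 135), 301) = (1/(-195581 - 184409) - 323256) + 301*(1 + 301) = (1/(-379990) - 323256) + 301*302 = (-1/379990 - 323256) + 90902 = -122834047441/379990 + 90902 = -88292196461/379990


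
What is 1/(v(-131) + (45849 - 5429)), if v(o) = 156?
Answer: 1/40576 ≈ 2.4645e-5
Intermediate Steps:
1/(v(-131) + (45849 - 5429)) = 1/(156 + (45849 - 5429)) = 1/(156 + 40420) = 1/40576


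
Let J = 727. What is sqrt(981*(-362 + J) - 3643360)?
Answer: I*sqrt(3285295) ≈ 1812.5*I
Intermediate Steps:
sqrt(981*(-362 + J) - 3643360) = sqrt(981*(-362 + 727) - 3643360) = sqrt(981*365 - 3643360) = sqrt(358065 - 3643360) = sqrt(-3285295) = I*sqrt(3285295)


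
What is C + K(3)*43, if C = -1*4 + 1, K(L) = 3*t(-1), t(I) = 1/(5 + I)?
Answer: 117/4 ≈ 29.250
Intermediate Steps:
K(L) = 3/4 (K(L) = 3/(5 - 1) = 3/4)
C = -3 (C = -4 + 1 = -3)
C + K(3)*43 = -3 + (3/4)*43 = -3 + 129/4 = 117/4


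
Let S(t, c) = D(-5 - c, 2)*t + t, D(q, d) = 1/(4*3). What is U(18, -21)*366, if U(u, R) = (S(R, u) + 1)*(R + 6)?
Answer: 238815/2 ≈ 1.1941e+5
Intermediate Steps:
D(q, d) = 1/12 (D(q, d) = (¼)*(⅓) = 1/12)
S(t, c) = 13*t/12 (S(t, c) = t/12 + t = 13*t/12)
U(u, R) = (1 + 13*R/12)*(6 + R) (U(u, R) = (13*R/12 + 1)*(R + 6) = (1 + 13*R/12)*(6 + R))
U(18, -21)*366 = (6 + (13/12)*(-21)² + (15/2)*(-21))*366 = (6 + (13/12)*441 - 315/2)*366 = (6 + 1911/4 - 315/2)*366 = (1305/4)*366 = 238815/2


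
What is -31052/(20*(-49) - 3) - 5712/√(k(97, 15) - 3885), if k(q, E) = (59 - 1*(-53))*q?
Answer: 31052/983 - 816*√6979/997 ≈ -36.785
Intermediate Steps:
k(q, E) = 112*q (k(q, E) = (59 + 53)*q = 112*q)
-31052/(20*(-49) - 3) - 5712/√(k(97, 15) - 3885) = -31052/(20*(-49) - 3) - 5712/√(112*97 - 3885) = -31052/(-980 - 3) - 5712/√(10864 - 3885) = -31052/(-983) - 5712*√6979/6979 = -31052*(-1/983) - 816*√6979/997 = 31052/983 - 816*√6979/997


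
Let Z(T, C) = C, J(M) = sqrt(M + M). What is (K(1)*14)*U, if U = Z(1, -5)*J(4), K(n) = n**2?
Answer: -140*sqrt(2) ≈ -197.99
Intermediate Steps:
J(M) = sqrt(2)*sqrt(M) (J(M) = sqrt(2*M) = sqrt(2)*sqrt(M))
U = -10*sqrt(2) (U = -5*sqrt(2)*sqrt(4) = -5*sqrt(2)*2 = -10*sqrt(2) ≈ -14.142)
(K(1)*14)*U = (1**2*14)*(-10*sqrt(2)) = (1*14)*(-10*sqrt(2)) = 14*(-10*sqrt(2)) = -140*sqrt(2)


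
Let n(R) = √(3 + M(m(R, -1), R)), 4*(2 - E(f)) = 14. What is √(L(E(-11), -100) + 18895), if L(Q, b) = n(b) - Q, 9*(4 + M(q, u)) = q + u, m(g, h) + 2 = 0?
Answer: √(680274 + 12*I*√111)/6 ≈ 137.46 + 0.012774*I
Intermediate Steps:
E(f) = -3/2 (E(f) = 2 - ¼*14 = 2 - 7/2 = -3/2)
m(g, h) = -2 (m(g, h) = -2 + 0 = -2)
M(q, u) = -4 + q/9 + u/9 (M(q, u) = -4 + (q + u)/9 = -4 + (q/9 + u/9) = -4 + q/9 + u/9)
n(R) = √(-11/9 + R/9) (n(R) = √(3 + (-4 + (⅑)*(-2) + R/9)) = √(3 + (-4 - 2/9 + R/9)) = √(3 + (-38/9 + R/9)) = √(-11/9 + R/9))
L(Q, b) = -Q + √(-11 + b)/3 (L(Q, b) = √(-11 + b)/3 - Q = -Q + √(-11 + b)/3)
√(L(E(-11), -100) + 18895) = √((-1*(-3/2) + √(-11 - 100)/3) + 18895) = √((3/2 + √(-111)/3) + 18895) = √((3/2 + (I*√111)/3) + 18895) = √((3/2 + I*√111/3) + 18895) = √(37793/2 + I*√111/3)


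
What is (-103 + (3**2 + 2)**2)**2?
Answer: 324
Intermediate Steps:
(-103 + (3**2 + 2)**2)**2 = (-103 + (9 + 2)**2)**2 = (-103 + 11**2)**2 = (-103 + 121)**2 = 18**2 = 324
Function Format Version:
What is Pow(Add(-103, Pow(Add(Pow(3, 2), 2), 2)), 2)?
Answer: 324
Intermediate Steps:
Pow(Add(-103, Pow(Add(Pow(3, 2), 2), 2)), 2) = Pow(Add(-103, Pow(Add(9, 2), 2)), 2) = Pow(Add(-103, Pow(11, 2)), 2) = Pow(Add(-103, 121), 2) = Pow(18, 2) = 324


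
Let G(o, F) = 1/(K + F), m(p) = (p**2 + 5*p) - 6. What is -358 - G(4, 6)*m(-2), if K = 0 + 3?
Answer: -1070/3 ≈ -356.67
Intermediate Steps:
K = 3
m(p) = -6 + p**2 + 5*p
G(o, F) = 1/(3 + F)
-358 - G(4, 6)*m(-2) = -358 - (-6 + (-2)**2 + 5*(-2))/(3 + 6) = -358 - (-6 + 4 - 10)/9 = -358 - (-12)/9 = -358 - 1*(-4/3) = -358 + 4/3 = -1070/3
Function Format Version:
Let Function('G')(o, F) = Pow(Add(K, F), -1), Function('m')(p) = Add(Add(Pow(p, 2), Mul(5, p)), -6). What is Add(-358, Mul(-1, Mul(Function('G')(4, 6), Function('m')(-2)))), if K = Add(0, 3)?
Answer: Rational(-1070, 3) ≈ -356.67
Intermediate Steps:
K = 3
Function('m')(p) = Add(-6, Pow(p, 2), Mul(5, p))
Function('G')(o, F) = Pow(Add(3, F), -1)
Add(-358, Mul(-1, Mul(Function('G')(4, 6), Function('m')(-2)))) = Add(-358, Mul(-1, Mul(Pow(Add(3, 6), -1), Add(-6, Pow(-2, 2), Mul(5, -2))))) = Add(-358, Mul(-1, Mul(Pow(9, -1), Add(-6, 4, -10)))) = Add(-358, Mul(-1, Mul(Rational(1, 9), -12))) = Add(-358, Mul(-1, Rational(-4, 3))) = Add(-358, Rational(4, 3)) = Rational(-1070, 3)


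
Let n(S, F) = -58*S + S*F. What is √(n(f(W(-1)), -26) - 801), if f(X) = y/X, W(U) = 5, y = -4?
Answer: I*√18345/5 ≈ 27.089*I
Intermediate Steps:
f(X) = -4/X
n(S, F) = -58*S + F*S
√(n(f(W(-1)), -26) - 801) = √((-4/5)*(-58 - 26) - 801) = √(-4*⅕*(-84) - 801) = √(-⅘*(-84) - 801) = √(336/5 - 801) = √(-3669/5) = I*√18345/5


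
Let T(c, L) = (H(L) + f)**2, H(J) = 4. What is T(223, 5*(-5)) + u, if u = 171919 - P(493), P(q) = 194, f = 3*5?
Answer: 172086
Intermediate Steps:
f = 15
T(c, L) = 361 (T(c, L) = (4 + 15)**2 = 19**2 = 361)
u = 171725 (u = 171919 - 1*194 = 171919 - 194 = 171725)
T(223, 5*(-5)) + u = 361 + 171725 = 172086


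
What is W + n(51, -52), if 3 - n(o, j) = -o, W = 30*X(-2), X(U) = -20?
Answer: -546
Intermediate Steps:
W = -600 (W = 30*(-20) = -600)
n(o, j) = 3 + o (n(o, j) = 3 - (-1)*o = 3 + o)
W + n(51, -52) = -600 + (3 + 51) = -600 + 54 = -546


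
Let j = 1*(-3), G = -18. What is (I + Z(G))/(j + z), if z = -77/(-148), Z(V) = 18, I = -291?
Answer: 40404/367 ≈ 110.09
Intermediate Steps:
j = -3
z = 77/148 (z = -77*(-1/148) = 77/148 ≈ 0.52027)
(I + Z(G))/(j + z) = (-291 + 18)/(-3 + 77/148) = -273/(-367/148) = -273*(-148/367) = 40404/367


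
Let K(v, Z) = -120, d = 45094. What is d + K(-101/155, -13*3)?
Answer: 44974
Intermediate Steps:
d + K(-101/155, -13*3) = 45094 - 120 = 44974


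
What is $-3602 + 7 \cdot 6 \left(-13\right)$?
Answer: $-4148$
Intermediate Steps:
$-3602 + 7 \cdot 6 \left(-13\right) = -3602 + 42 \left(-13\right) = -3602 - 546 = -4148$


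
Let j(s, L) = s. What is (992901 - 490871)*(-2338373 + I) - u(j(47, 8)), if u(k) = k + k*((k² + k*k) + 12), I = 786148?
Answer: -779263725007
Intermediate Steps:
u(k) = k + k*(12 + 2*k²) (u(k) = k + k*((k² + k²) + 12) = k + k*(2*k² + 12) = k + k*(12 + 2*k²))
(992901 - 490871)*(-2338373 + I) - u(j(47, 8)) = (992901 - 490871)*(-2338373 + 786148) - 47*(13 + 2*47²) = 502030*(-1552225) - 47*(13 + 2*2209) = -779263516750 - 47*(13 + 4418) = -779263516750 - 47*4431 = -779263516750 - 1*208257 = -779263516750 - 208257 = -779263725007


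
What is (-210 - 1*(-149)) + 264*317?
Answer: 83627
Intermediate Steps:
(-210 - 1*(-149)) + 264*317 = (-210 + 149) + 83688 = -61 + 83688 = 83627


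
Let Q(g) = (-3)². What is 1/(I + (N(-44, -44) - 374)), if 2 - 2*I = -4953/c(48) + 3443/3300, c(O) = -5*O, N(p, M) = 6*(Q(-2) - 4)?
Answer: -2400/849217 ≈ -0.0028261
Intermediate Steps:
Q(g) = 9
N(p, M) = 30 (N(p, M) = 6*(9 - 4) = 6*5 = 30)
I = -23617/2400 (I = 1 - (-4953/((-5*48)) + 3443/3300)/2 = 1 - (-4953/(-240) + 3443*(1/3300))/2 = 1 - (-4953*(-1/240) + 313/300)/2 = 1 - (1651/80 + 313/300)/2 = 1 - ½*26017/1200 = 1 - 26017/2400 = -23617/2400 ≈ -9.8404)
1/(I + (N(-44, -44) - 374)) = 1/(-23617/2400 + (30 - 374)) = 1/(-23617/2400 - 344) = 1/(-849217/2400) = -2400/849217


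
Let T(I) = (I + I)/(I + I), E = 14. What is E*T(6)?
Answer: 14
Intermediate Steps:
T(I) = 1 (T(I) = (2*I)/((2*I)) = (2*I)*(1/(2*I)) = 1)
E*T(6) = 14*1 = 14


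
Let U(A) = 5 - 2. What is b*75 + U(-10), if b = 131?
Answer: 9828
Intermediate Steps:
U(A) = 3
b*75 + U(-10) = 131*75 + 3 = 9825 + 3 = 9828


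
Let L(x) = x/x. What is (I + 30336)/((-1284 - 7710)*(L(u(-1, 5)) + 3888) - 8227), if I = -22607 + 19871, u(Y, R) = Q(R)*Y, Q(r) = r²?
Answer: -27600/34985893 ≈ -0.00078889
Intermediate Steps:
u(Y, R) = Y*R² (u(Y, R) = R²*Y = Y*R²)
L(x) = 1
I = -2736
(I + 30336)/((-1284 - 7710)*(L(u(-1, 5)) + 3888) - 8227) = (-2736 + 30336)/((-1284 - 7710)*(1 + 3888) - 8227) = 27600/(-8994*3889 - 8227) = 27600/(-34977666 - 8227) = 27600/(-34985893) = 27600*(-1/34985893) = -27600/34985893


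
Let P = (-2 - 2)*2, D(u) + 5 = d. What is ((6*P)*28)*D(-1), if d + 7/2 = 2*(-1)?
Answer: 14112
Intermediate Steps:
d = -11/2 (d = -7/2 + 2*(-1) = -7/2 - 2 = -11/2 ≈ -5.5000)
D(u) = -21/2 (D(u) = -5 - 11/2 = -21/2)
P = -8 (P = -4*2 = -8)
((6*P)*28)*D(-1) = ((6*(-8))*28)*(-21/2) = -48*28*(-21/2) = -1344*(-21/2) = 14112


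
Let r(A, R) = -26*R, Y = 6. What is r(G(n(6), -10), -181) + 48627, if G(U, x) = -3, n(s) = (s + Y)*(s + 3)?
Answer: 53333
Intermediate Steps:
n(s) = (3 + s)*(6 + s) (n(s) = (s + 6)*(s + 3) = (6 + s)*(3 + s) = (3 + s)*(6 + s))
r(G(n(6), -10), -181) + 48627 = -26*(-181) + 48627 = 4706 + 48627 = 53333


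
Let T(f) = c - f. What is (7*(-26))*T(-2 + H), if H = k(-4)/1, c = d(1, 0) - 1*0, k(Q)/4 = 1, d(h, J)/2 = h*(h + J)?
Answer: 0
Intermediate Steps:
d(h, J) = 2*h*(J + h) (d(h, J) = 2*(h*(h + J)) = 2*(h*(J + h)) = 2*h*(J + h))
k(Q) = 4 (k(Q) = 4*1 = 4)
c = 2 (c = 2*1*(0 + 1) - 1*0 = 2*1*1 + 0 = 2 + 0 = 2)
H = 4 (H = 4/1 = 4*1 = 4)
T(f) = 2 - f
(7*(-26))*T(-2 + H) = (7*(-26))*(2 - (-2 + 4)) = -182*(2 - 1*2) = -182*(2 - 2) = -182*0 = 0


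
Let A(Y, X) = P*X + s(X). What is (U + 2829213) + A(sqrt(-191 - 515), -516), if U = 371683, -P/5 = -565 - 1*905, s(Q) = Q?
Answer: -592220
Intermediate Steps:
P = 7350 (P = -5*(-565 - 1*905) = -5*(-565 - 905) = -5*(-1470) = 7350)
A(Y, X) = 7351*X (A(Y, X) = 7350*X + X = 7351*X)
(U + 2829213) + A(sqrt(-191 - 515), -516) = (371683 + 2829213) + 7351*(-516) = 3200896 - 3793116 = -592220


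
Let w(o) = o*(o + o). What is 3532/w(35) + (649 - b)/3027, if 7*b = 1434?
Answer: 5889757/3708075 ≈ 1.5884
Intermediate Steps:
w(o) = 2*o**2 (w(o) = o*(2*o) = 2*o**2)
b = 1434/7 (b = (1/7)*1434 = 1434/7 ≈ 204.86)
3532/w(35) + (649 - b)/3027 = 3532/((2*35**2)) + (649 - 1*1434/7)/3027 = 3532/((2*1225)) + (649 - 1434/7)*(1/3027) = 3532/2450 + (3109/7)*(1/3027) = 3532*(1/2450) + 3109/21189 = 1766/1225 + 3109/21189 = 5889757/3708075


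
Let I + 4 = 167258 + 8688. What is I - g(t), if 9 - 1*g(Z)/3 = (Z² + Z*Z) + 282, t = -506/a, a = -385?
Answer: 216544921/1225 ≈ 1.7677e+5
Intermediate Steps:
t = 46/35 (t = -506/(-385) = -506*(-1/385) = 46/35 ≈ 1.3143)
I = 175942 (I = -4 + (167258 + 8688) = -4 + 175946 = 175942)
g(Z) = -819 - 6*Z² (g(Z) = 27 - 3*((Z² + Z*Z) + 282) = 27 - 3*((Z² + Z²) + 282) = 27 - 3*(2*Z² + 282) = 27 - 3*(282 + 2*Z²) = 27 + (-846 - 6*Z²) = -819 - 6*Z²)
I - g(t) = 175942 - (-819 - 6*(46/35)²) = 175942 - (-819 - 6*2116/1225) = 175942 - (-819 - 12696/1225) = 175942 - 1*(-1015971/1225) = 175942 + 1015971/1225 = 216544921/1225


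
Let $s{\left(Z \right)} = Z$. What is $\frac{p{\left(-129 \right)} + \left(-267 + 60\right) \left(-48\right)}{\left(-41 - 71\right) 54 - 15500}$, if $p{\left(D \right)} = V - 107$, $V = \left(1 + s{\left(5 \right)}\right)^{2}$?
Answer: $- \frac{9865}{21548} \approx -0.45782$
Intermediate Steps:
$V = 36$ ($V = \left(1 + 5\right)^{2} = 6^{2} = 36$)
$p{\left(D \right)} = -71$ ($p{\left(D \right)} = 36 - 107 = -71$)
$\frac{p{\left(-129 \right)} + \left(-267 + 60\right) \left(-48\right)}{\left(-41 - 71\right) 54 - 15500} = \frac{-71 + \left(-267 + 60\right) \left(-48\right)}{\left(-41 - 71\right) 54 - 15500} = \frac{-71 - -9936}{\left(-112\right) 54 - 15500} = \frac{-71 + 9936}{-6048 - 15500} = \frac{9865}{-21548} = 9865 \left(- \frac{1}{21548}\right) = - \frac{9865}{21548}$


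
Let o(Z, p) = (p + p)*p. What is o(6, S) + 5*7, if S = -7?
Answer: 133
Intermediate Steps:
o(Z, p) = 2*p² (o(Z, p) = (2*p)*p = 2*p²)
o(6, S) + 5*7 = 2*(-7)² + 5*7 = 2*49 + 35 = 98 + 35 = 133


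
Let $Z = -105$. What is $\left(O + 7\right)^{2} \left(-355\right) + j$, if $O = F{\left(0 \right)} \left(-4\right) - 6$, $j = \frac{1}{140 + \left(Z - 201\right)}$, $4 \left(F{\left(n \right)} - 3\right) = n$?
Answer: $- \frac{7130531}{166} \approx -42955.0$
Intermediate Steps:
$F{\left(n \right)} = 3 + \frac{n}{4}$
$j = - \frac{1}{166}$ ($j = \frac{1}{140 - 306} = \frac{1}{-166} = - \frac{1}{166} \approx -0.0060241$)
$O = -18$ ($O = \left(3 + \frac{1}{4} \cdot 0\right) \left(-4\right) - 6 = \left(3 + 0\right) \left(-4\right) - 6 = 3 \left(-4\right) - 6 = -12 - 6 = -18$)
$\left(O + 7\right)^{2} \left(-355\right) + j = \left(-18 + 7\right)^{2} \left(-355\right) - \frac{1}{166} = \left(-11\right)^{2} \left(-355\right) - \frac{1}{166} = 121 \left(-355\right) - \frac{1}{166} = -42955 - \frac{1}{166} = - \frac{7130531}{166}$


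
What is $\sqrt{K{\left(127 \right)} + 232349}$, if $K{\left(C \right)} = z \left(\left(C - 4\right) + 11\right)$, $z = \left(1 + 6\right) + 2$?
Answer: $\sqrt{233555} \approx 483.28$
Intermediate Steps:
$z = 9$ ($z = 7 + 2 = 9$)
$K{\left(C \right)} = 63 + 9 C$ ($K{\left(C \right)} = 9 \left(\left(C - 4\right) + 11\right) = 9 \left(\left(-4 + C\right) + 11\right) = 9 \left(7 + C\right) = 63 + 9 C$)
$\sqrt{K{\left(127 \right)} + 232349} = \sqrt{\left(63 + 9 \cdot 127\right) + 232349} = \sqrt{\left(63 + 1143\right) + 232349} = \sqrt{1206 + 232349} = \sqrt{233555}$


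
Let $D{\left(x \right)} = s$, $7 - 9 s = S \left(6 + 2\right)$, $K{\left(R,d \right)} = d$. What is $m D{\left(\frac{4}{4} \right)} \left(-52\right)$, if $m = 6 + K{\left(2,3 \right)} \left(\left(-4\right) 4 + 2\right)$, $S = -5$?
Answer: $9776$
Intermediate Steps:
$s = \frac{47}{9}$ ($s = \frac{7}{9} - \frac{\left(-5\right) \left(6 + 2\right)}{9} = \frac{7}{9} - \frac{\left(-5\right) 8}{9} = \frac{7}{9} - - \frac{40}{9} = \frac{7}{9} + \frac{40}{9} = \frac{47}{9} \approx 5.2222$)
$m = -36$ ($m = 6 + 3 \left(\left(-4\right) 4 + 2\right) = 6 + 3 \left(-16 + 2\right) = 6 + 3 \left(-14\right) = 6 - 42 = -36$)
$D{\left(x \right)} = \frac{47}{9}$
$m D{\left(\frac{4}{4} \right)} \left(-52\right) = \left(-36\right) \frac{47}{9} \left(-52\right) = \left(-188\right) \left(-52\right) = 9776$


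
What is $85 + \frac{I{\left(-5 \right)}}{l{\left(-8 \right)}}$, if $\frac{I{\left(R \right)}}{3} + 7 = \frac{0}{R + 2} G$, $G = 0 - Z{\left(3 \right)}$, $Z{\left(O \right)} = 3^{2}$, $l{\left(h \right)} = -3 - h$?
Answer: $\frac{404}{5} \approx 80.8$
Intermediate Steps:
$Z{\left(O \right)} = 9$
$G = -9$ ($G = 0 - 9 = -9$)
$I{\left(R \right)} = -21$ ($I{\left(R \right)} = -21 + 3 \frac{0}{R + 2} \left(-9\right) = -21 + 3 \frac{0}{2 + R} \left(-9\right) = -21 + 3 \cdot 0 \left(-9\right) = -21 + 3 \cdot 0 = -21 + 0 = -21$)
$85 + \frac{I{\left(-5 \right)}}{l{\left(-8 \right)}} = 85 - \frac{21}{-3 - -8} = 85 - \frac{21}{-3 + 8} = 85 - \frac{21}{5} = \frac{404}{5}$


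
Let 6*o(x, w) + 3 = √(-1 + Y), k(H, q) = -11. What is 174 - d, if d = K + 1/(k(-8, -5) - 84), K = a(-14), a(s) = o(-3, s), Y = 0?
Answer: 33157/190 - I/6 ≈ 174.51 - 0.16667*I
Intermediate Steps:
o(x, w) = -½ + I/6 (o(x, w) = -½ + √(-1 + 0)/6 = -½ + √(-1)/6 = -½ + I/6)
a(s) = -½ + I/6
K = -½ + I/6 ≈ -0.5 + 0.16667*I
d = -97/190 + I/6 (d = (-½ + I/6) + 1/(-11 - 84) = (-½ + I/6) + 1/(-95) = (-½ + I/6) - 1/95 = -97/190 + I/6 ≈ -0.51053 + 0.16667*I)
174 - d = 174 - (-97/190 + I/6) = 174 + (97/190 - I/6) = 33157/190 - I/6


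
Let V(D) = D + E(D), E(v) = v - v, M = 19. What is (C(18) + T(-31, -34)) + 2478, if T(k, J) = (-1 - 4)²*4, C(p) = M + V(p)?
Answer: 2615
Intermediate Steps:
E(v) = 0
V(D) = D (V(D) = D + 0 = D)
C(p) = 19 + p
T(k, J) = 100 (T(k, J) = (-5)²*4 = 25*4 = 100)
(C(18) + T(-31, -34)) + 2478 = ((19 + 18) + 100) + 2478 = (37 + 100) + 2478 = 137 + 2478 = 2615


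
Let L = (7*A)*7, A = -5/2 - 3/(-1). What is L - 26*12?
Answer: -575/2 ≈ -287.50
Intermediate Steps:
A = 1/2 (A = -5*1/2 - 3*(-1) = -5/2 + 3 = 1/2 ≈ 0.50000)
L = 49/2 (L = (7*(1/2))*7 = (7/2)*7 = 49/2 ≈ 24.500)
L - 26*12 = 49/2 - 26*12 = 49/2 - 312 = -575/2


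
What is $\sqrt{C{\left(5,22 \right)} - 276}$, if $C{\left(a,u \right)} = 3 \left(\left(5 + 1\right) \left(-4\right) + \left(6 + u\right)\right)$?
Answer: $2 i \sqrt{66} \approx 16.248 i$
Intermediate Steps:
$C{\left(a,u \right)} = -54 + 3 u$ ($C{\left(a,u \right)} = 3 \left(6 \left(-4\right) + \left(6 + u\right)\right) = 3 \left(-24 + \left(6 + u\right)\right) = 3 \left(-18 + u\right) = -54 + 3 u$)
$\sqrt{C{\left(5,22 \right)} - 276} = \sqrt{\left(-54 + 3 \cdot 22\right) - 276} = \sqrt{\left(-54 + 66\right) - 276} = \sqrt{12 - 276} = \sqrt{-264} = 2 i \sqrt{66}$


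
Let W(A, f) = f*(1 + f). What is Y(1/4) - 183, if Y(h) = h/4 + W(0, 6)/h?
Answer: -239/16 ≈ -14.938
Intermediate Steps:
Y(h) = 42/h + h/4 (Y(h) = h/4 + (6*(1 + 6))/h = h*(1/4) + (6*7)/h = h/4 + 42/h = 42/h + h/4)
Y(1/4) - 183 = (42/(1/4) + (1/4)/4) - 183 = (42/(1/4) + (1/4)*(1/4)) - 183 = (42*4 + 1/16) - 183 = (168 + 1/16) - 183 = 2689/16 - 183 = -239/16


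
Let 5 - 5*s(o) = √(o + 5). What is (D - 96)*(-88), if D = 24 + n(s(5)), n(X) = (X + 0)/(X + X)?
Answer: 6292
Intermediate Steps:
s(o) = 1 - √(5 + o)/5 (s(o) = 1 - √(o + 5)/5 = 1 - √(5 + o)/5)
n(X) = ½ (n(X) = X/((2*X)) = X*(1/(2*X)) = ½)
D = 49/2 (D = 24 + ½ = 49/2 ≈ 24.500)
(D - 96)*(-88) = (49/2 - 96)*(-88) = -143/2*(-88) = 6292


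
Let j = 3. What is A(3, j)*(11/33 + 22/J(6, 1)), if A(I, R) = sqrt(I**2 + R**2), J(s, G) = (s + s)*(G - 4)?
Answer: -5*sqrt(2)/6 ≈ -1.1785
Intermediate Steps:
J(s, G) = 2*s*(-4 + G) (J(s, G) = (2*s)*(-4 + G) = 2*s*(-4 + G))
A(3, j)*(11/33 + 22/J(6, 1)) = sqrt(3**2 + 3**2)*(11/33 + 22/((2*6*(-4 + 1)))) = sqrt(9 + 9)*(11*(1/33) + 22/((2*6*(-3)))) = sqrt(18)*(1/3 + 22/(-36)) = (3*sqrt(2))*(1/3 + 22*(-1/36)) = (3*sqrt(2))*(1/3 - 11/18) = (3*sqrt(2))*(-5/18) = -5*sqrt(2)/6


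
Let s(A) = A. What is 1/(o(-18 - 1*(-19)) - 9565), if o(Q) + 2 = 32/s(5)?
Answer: -5/47803 ≈ -0.00010460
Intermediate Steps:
o(Q) = 22/5 (o(Q) = -2 + 32/5 = 22/5)
1/(o(-18 - 1*(-19)) - 9565) = 1/(22/5 - 9565) = 1/(-47803/5) = -5/47803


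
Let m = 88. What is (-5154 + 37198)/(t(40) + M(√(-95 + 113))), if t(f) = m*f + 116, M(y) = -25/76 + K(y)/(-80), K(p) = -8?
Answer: 12176720/1381593 ≈ 8.8135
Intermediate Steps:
M(y) = -87/380 (M(y) = -25/76 - 8/(-80) = -25*1/76 - 8*(-1/80) = -25/76 + ⅒ = -87/380)
t(f) = 116 + 88*f (t(f) = 88*f + 116 = 116 + 88*f)
(-5154 + 37198)/(t(40) + M(√(-95 + 113))) = (-5154 + 37198)/((116 + 88*40) - 87/380) = 32044/((116 + 3520) - 87/380) = 32044/(3636 - 87/380) = 32044/(1381593/380) = 32044*(380/1381593) = 12176720/1381593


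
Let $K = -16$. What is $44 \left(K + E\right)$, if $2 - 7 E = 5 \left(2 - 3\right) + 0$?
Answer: $-660$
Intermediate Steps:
$E = 1$ ($E = \frac{2}{7} - \frac{5 \left(2 - 3\right) + 0}{7} = \frac{2}{7} - \frac{5 \left(-1\right) + 0}{7} = \frac{2}{7} - \frac{-5 + 0}{7} = \frac{2}{7} - - \frac{5}{7} = \frac{2}{7} + \frac{5}{7} = 1$)
$44 \left(K + E\right) = 44 \left(-16 + 1\right) = 44 \left(-15\right) = -660$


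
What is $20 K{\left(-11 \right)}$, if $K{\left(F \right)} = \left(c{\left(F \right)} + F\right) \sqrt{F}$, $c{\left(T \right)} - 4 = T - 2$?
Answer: $- 400 i \sqrt{11} \approx - 1326.7 i$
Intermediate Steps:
$c{\left(T \right)} = 2 + T$ ($c{\left(T \right)} = 4 + \left(T - 2\right) = 4 + \left(-2 + T\right) = 2 + T$)
$K{\left(F \right)} = \sqrt{F} \left(2 + 2 F\right)$ ($K{\left(F \right)} = \left(\left(2 + F\right) + F\right) \sqrt{F} = \left(2 + 2 F\right) \sqrt{F} = \sqrt{F} \left(2 + 2 F\right)$)
$20 K{\left(-11 \right)} = 20 \cdot 2 \sqrt{-11} \left(1 - 11\right) = 20 \cdot 2 i \sqrt{11} \left(-10\right) = 20 \left(- 20 i \sqrt{11}\right) = - 400 i \sqrt{11}$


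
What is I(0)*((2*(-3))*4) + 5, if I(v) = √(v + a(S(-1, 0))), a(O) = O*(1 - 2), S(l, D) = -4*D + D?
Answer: 5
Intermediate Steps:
S(l, D) = -3*D
a(O) = -O (a(O) = O*(-1) = -O)
I(v) = √v (I(v) = √(v - (-3)*0) = √(v - 1*0) = √(v + 0) = √v)
I(0)*((2*(-3))*4) + 5 = √0*((2*(-3))*4) + 5 = 0*(-6*4) + 5 = 0*(-24) + 5 = 0 + 5 = 5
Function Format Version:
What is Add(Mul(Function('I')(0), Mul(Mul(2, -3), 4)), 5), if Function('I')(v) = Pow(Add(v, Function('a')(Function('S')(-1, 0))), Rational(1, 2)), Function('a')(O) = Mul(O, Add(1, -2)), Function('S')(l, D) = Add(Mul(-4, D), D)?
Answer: 5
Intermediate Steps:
Function('S')(l, D) = Mul(-3, D)
Function('a')(O) = Mul(-1, O) (Function('a')(O) = Mul(O, -1) = Mul(-1, O))
Function('I')(v) = Pow(v, Rational(1, 2)) (Function('I')(v) = Pow(Add(v, Mul(-1, Mul(-3, 0))), Rational(1, 2)) = Pow(Add(v, Mul(-1, 0)), Rational(1, 2)) = Pow(Add(v, 0), Rational(1, 2)) = Pow(v, Rational(1, 2)))
Add(Mul(Function('I')(0), Mul(Mul(2, -3), 4)), 5) = Add(Mul(Pow(0, Rational(1, 2)), Mul(Mul(2, -3), 4)), 5) = Add(Mul(0, Mul(-6, 4)), 5) = Add(Mul(0, -24), 5) = Add(0, 5) = 5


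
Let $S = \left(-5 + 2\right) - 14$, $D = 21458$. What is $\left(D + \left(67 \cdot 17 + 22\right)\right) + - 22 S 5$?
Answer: $24489$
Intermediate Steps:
$S = -17$ ($S = -3 - 14 = -17$)
$\left(D + \left(67 \cdot 17 + 22\right)\right) + - 22 S 5 = \left(21458 + \left(67 \cdot 17 + 22\right)\right) + \left(-22\right) \left(-17\right) 5 = \left(21458 + \left(1139 + 22\right)\right) + 374 \cdot 5 = \left(21458 + 1161\right) + 1870 = 22619 + 1870 = 24489$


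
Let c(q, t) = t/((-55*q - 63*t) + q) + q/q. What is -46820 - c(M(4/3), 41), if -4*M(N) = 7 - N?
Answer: -234713591/5013 ≈ -46821.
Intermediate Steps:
M(N) = -7/4 + N/4 (M(N) = -(7 - N)/4 = -7/4 + N/4)
c(q, t) = 1 + t/(-63*t - 54*q) (c(q, t) = t/((-63*t - 55*q) + q) + 1 = t/(-63*t - 54*q) + 1 = 1 + t/(-63*t - 54*q))
-46820 - c(M(4/3), 41) = -46820 - 2*(27*(-7/4 + (4/3)/4) + 31*41)/(9*(6*(-7/4 + (4/3)/4) + 7*41)) = -46820 - 2*(27*(-7/4 + (4*(⅓))/4) + 1271)/(9*(6*(-7/4 + (4*(⅓))/4) + 287)) = -46820 - 2*(27*(-7/4 + (¼)*(4/3)) + 1271)/(9*(6*(-7/4 + (¼)*(4/3)) + 287)) = -46820 - 2*(27*(-7/4 + ⅓) + 1271)/(9*(6*(-7/4 + ⅓) + 287)) = -46820 - 2*(27*(-17/12) + 1271)/(9*(6*(-17/12) + 287)) = -46820 - 2*(-153/4 + 1271)/(9*(-17/2 + 287)) = -46820 - 2*4931/(9*557/2*4) = -46820 - 2*2*4931/(9*557*4) = -46820 - 1*4931/5013 = -46820 - 4931/5013 = -234713591/5013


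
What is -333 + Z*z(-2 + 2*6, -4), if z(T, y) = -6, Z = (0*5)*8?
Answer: -333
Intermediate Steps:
Z = 0 (Z = 0*8 = 0)
-333 + Z*z(-2 + 2*6, -4) = -333 + 0*(-6) = -333 + 0 = -333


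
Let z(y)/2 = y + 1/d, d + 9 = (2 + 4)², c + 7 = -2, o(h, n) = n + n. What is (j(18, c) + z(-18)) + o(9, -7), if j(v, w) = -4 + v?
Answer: -970/27 ≈ -35.926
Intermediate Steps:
o(h, n) = 2*n
c = -9 (c = -7 - 2 = -9)
d = 27 (d = -9 + (2 + 4)² = -9 + 6² = -9 + 36 = 27)
z(y) = 2/27 + 2*y (z(y) = 2*(y + 1/27) = 2*(1/27 + y) = 2/27 + 2*y)
(j(18, c) + z(-18)) + o(9, -7) = ((-4 + 18) + (2/27 + 2*(-18))) + 2*(-7) = (14 + (2/27 - 36)) - 14 = (14 - 970/27) - 14 = -592/27 - 14 = -970/27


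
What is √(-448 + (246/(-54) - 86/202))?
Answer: 4*I*√2599235/303 ≈ 21.283*I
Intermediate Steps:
√(-448 + (246/(-54) - 86/202)) = √(-448 + (246*(-1/54) - 86*1/202)) = √(-448 + (-41/9 - 43/101)) = √(-448 - 4528/909) = √(-411760/909) = 4*I*√2599235/303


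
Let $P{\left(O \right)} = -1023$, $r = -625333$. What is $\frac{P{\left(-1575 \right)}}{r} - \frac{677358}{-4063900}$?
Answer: $\frac{213865839957}{1270645389350} \approx 0.16831$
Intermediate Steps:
$\frac{P{\left(-1575 \right)}}{r} - \frac{677358}{-4063900} = - \frac{1023}{-625333} - \frac{677358}{-4063900} = \left(-1023\right) \left(- \frac{1}{625333}\right) - - \frac{338679}{2031950} = \frac{1023}{625333} + \frac{338679}{2031950} = \frac{213865839957}{1270645389350}$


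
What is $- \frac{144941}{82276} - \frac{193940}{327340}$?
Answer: $- \frac{3170079719}{1346611292} \approx -2.3541$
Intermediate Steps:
$- \frac{144941}{82276} - \frac{193940}{327340} = \left(-144941\right) \frac{1}{82276} - \frac{9697}{16367} = - \frac{144941}{82276} - \frac{9697}{16367} = - \frac{3170079719}{1346611292}$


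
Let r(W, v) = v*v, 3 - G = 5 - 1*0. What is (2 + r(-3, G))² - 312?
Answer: -276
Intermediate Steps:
G = -2 (G = 3 - (5 - 1*0) = 3 - (5 + 0) = 3 - 1*5 = 3 - 5 = -2)
r(W, v) = v²
(2 + r(-3, G))² - 312 = (2 + (-2)²)² - 312 = (2 + 4)² - 312 = 6² - 312 = 36 - 312 = -276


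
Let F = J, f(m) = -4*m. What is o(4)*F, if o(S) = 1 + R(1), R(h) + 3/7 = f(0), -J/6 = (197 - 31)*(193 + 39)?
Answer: -924288/7 ≈ -1.3204e+5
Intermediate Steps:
J = -231072 (J = -6*(197 - 31)*(193 + 39) = -996*232 = -6*38512 = -231072)
R(h) = -3/7 (R(h) = -3/7 - 4*0 = -3/7 + 0 = -3/7)
F = -231072
o(S) = 4/7 (o(S) = 1 - 3/7 = 4/7)
o(4)*F = (4/7)*(-231072) = -924288/7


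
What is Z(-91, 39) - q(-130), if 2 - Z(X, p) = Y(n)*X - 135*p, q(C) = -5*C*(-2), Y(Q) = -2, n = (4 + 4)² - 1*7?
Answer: 6385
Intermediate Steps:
n = 57 (n = 8² - 7 = 64 - 7 = 57)
q(C) = 10*C
Z(X, p) = 2 + 2*X + 135*p (Z(X, p) = 2 - (-2*X - 135*p) = 2 - (-135*p - 2*X) = 2 + (2*X + 135*p) = 2 + 2*X + 135*p)
Z(-91, 39) - q(-130) = (2 + 2*(-91) + 135*39) - 10*(-130) = (2 - 182 + 5265) - 1*(-1300) = 5085 + 1300 = 6385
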